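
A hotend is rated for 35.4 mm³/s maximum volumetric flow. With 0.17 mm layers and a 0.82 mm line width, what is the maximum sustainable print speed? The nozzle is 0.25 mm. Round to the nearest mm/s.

A: 0.17 × 0.82 → 0.1394 mm².
Max speed = 35.4 / 0.1394 = 253.95 ≈ 254 mm/s.

254 mm/s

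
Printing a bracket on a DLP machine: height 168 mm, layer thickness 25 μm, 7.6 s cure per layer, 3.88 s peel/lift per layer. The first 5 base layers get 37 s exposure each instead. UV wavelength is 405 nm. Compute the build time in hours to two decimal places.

Layers = ⌈168/0.025⌉ = 6720.
Burn-in layers = 5 × (37 + 3.88) = 204.4 s.
Remaining layers = 6715 × (7.6 + 3.88) = 77088.2 s.
Total = 204.4 + 77088.2 = 77292.6 s = 21.47 hours.

21.47 hours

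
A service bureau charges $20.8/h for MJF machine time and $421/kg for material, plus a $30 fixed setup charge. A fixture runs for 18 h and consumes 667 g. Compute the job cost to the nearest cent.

$685.21

Time charge: 20.8 × 18 → $374.40.
Feedstock cost = 421 × 667/1000 = $280.807.
Total = 374.40 + 280.807 + 30 = 685.207 ≈ $685.21.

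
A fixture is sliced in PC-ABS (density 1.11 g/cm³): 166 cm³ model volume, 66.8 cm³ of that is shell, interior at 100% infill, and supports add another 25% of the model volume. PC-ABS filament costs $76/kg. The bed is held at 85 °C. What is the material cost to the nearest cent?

$17.50

Interior volume: 166 − 66.8 → 99.2 cm³.
Deposited infill: 1.00 × 99.2 → 99.2 cm³.
Support = 0.25 × 166 = 41.5 cm³.
Deposited volume = 66.8 + 99.2 + 41.5 = 207.5 cm³.
Mass = 207.5 × 1.11, so 230.325 g.
At $76/kg: 230.325/1000 × 76 = $17.50.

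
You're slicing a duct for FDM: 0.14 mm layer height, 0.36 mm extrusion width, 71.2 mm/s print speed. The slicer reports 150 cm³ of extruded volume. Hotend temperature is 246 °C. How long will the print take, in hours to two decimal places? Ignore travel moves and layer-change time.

Bead cross-section = 0.14 × 0.36 = 0.0504 mm².
Total extruded path = 150000/0.0504 = 2976190.5 mm.
Time extruding = 2976190.5 / 71.2, so 41800.4 s.
Converting: 41800.4 s = 11.61 hours.

11.61 hours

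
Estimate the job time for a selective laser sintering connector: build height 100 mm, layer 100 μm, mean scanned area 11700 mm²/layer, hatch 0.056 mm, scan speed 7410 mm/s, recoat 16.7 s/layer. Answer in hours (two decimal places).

Number of layers: 100 / 0.1 → 1000 (rounded up).
Scan path per layer: 11700 / 0.056 → 208928.6 mm.
Per-layer scan time = 208928.6 / 7410, so 28.1955 s.
Layer cycle = 28.1955 + 16.7 = 44.8955 s.
Build time = 1000 × 44.8955 = 44895.5 s = 12.47 hours.

12.47 hours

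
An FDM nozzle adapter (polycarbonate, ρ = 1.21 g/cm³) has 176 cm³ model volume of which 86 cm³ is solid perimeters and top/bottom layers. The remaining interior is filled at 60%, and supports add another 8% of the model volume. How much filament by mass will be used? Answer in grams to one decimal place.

186.4 g

Volume inside the shell = 176 − 86 = 90 cm³.
Infill volume = 0.60 × 90 = 54 cm³.
Support = 0.08 × 176 = 14.08 cm³.
Total printed volume = 86 + 54 + 14.08 = 154.08 cm³.
Mass = 154.08 × 1.21, so 186.4368 g.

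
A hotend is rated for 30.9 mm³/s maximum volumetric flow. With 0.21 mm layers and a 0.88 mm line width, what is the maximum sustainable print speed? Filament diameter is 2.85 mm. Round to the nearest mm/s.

167 mm/s

Bead cross-section: 0.21 × 0.88 → 0.1848 mm².
Max speed = 30.9 / 0.1848 = 167.21 ≈ 167 mm/s.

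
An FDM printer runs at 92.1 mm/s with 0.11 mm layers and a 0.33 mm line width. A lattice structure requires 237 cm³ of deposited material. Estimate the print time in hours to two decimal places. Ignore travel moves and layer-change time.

19.69 hours

Line area = 0.11 × 0.33 = 0.0363 mm².
Total extruded path = 237000/0.0363 = 6528925.6 mm.
Print-move time = 6528925.6 / 92.1, so 70889.5 s.
70889.5 s = 19.69 hours.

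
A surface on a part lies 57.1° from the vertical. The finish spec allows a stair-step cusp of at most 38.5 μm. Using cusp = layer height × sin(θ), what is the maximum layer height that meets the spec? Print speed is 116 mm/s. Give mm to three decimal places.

0.046 mm

t = h_c / sin θ = 0.0385 / 0.8396 = 0.046 mm.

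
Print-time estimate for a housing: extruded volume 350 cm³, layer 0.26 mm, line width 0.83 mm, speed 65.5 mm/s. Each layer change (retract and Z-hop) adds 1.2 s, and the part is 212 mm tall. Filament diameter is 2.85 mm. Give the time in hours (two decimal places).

Bead cross-section = 0.26 × 0.83 = 0.2158 mm².
Total extruded path = 350000/0.2158 = 1621872.1 mm.
Extrusion time = 1621872.1 / 65.5 = 24761.4 s.
Layer count = ceil(212 / 0.26) = 816.
Z-hop total = 816 × 1.2, so 979.2 s.
Total = 24761.4 + 979.2 = 25740.6 s = 7.15 hours.

7.15 hours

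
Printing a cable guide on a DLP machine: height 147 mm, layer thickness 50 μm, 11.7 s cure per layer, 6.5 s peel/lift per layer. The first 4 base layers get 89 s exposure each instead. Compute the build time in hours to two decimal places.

14.95 hours

Layers = ⌈147/0.05⌉ = 2940.
Burn-in layers = 4 × (89 + 6.5) = 382 s.
Regular layers: 2936 × (11.7 + 6.5) → 53435.2 s.
Sum: 382 + 53435.2 = 53817.2 s → 14.95 hours.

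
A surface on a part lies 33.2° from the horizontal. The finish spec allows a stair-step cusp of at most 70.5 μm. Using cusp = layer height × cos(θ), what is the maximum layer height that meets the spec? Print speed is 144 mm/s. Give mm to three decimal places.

0.084 mm

t = h_c / cos θ = 0.0705 / 0.8368 = 0.084 mm.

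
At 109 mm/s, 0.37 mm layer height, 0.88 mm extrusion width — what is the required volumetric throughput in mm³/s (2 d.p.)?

35.49

A = 0.37 × 0.88 = 0.3256 mm².
Q = v·A = 109 × 0.3256 = 35.49 mm³/s.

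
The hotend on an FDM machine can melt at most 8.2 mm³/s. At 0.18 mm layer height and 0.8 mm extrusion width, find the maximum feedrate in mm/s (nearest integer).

57 mm/s

A = 0.18 × 0.8, so 0.144 mm².
Max speed = 8.2 / 0.144 = 56.94 ≈ 57 mm/s.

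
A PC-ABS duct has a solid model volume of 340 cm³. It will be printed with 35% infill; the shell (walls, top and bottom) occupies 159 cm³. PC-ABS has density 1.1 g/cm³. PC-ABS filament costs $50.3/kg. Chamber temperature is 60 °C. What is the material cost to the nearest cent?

Infill region: 340 − 159 → 181 cm³.
Infill volume = 0.35 × 181 = 63.35 cm³.
Deposited volume: 159 + 63.35 → 222.35 cm³.
Mass = 222.35 × 1.1 = 244.585 g.
Cost = 244.585 g / 1000 × $50.3/kg = $12.30.

$12.30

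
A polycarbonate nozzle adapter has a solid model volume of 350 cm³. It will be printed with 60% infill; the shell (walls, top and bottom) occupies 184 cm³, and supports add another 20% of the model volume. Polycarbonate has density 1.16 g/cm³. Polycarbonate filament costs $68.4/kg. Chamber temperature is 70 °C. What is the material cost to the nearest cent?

$28.06

Infill region = 350 − 184, so 166 cm³.
Deposited infill: 0.60 × 166 → 99.6 cm³.
Support = 0.20 × 350, so 70 cm³.
Total printed volume: 184 + 99.6 + 70 → 353.6 cm³.
Mass = 353.6 × 1.16 = 410.176 g.
Cost = 410.176 g / 1000 × $68.4/kg = $28.06.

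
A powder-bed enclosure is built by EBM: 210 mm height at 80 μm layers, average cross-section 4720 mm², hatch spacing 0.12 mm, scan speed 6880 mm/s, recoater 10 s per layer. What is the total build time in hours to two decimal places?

Layers = ⌈210/0.08⌉ = 2625.
Scan path per layer: 4720 / 0.12 → 39333.3 mm.
Scan time per layer = 39333.3 / 6880, so 5.717 s.
Time per layer = 5.717 + 10 = 15.717 s.
Total: 2625 × 15.717 s = 41257.125 s → 11.46 hours.

11.46 hours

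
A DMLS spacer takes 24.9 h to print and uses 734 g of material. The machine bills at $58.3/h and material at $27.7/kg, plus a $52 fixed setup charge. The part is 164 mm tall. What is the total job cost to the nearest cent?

$1524.00

Time charge = 58.3 × 24.9 = $1451.67.
Feedstock cost: 27.7 × 734/1000 → $20.3318.
Adding setup: 1451.67 + 20.3318 + 52 → 1524.0018 ≈ $1524.00.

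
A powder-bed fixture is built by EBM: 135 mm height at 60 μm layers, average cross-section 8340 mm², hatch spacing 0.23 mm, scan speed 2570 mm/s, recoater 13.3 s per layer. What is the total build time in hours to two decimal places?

17.13 hours

Number of layers: 135 / 0.06 → 2250 (rounded up).
Scan path per layer: 8340 / 0.23 → 36260.9 mm.
Beam time per layer = 36260.9 / 2570 = 14.1093 s.
Time per layer: 14.1093 + 13.3 → 27.4093 s.
Build time = 2250 × 27.4093 = 61670.925 s = 17.13 hours.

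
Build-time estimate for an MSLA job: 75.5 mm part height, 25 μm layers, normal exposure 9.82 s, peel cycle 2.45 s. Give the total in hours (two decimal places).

Layers = ⌈75.5/0.025⌉ = 3020.
Each layer takes: 9.82 + 2.45 → 12.27 s.
Total = 3020 × 12.27 = 37055.4 s = 10.29 hours.

10.29 hours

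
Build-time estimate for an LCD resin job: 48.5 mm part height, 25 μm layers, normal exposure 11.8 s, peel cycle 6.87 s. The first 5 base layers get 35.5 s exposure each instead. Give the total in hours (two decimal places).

10.09 hours

Layers = ⌈48.5/0.025⌉ = 1940.
Bottom layers = 5 × (35.5 + 6.87), so 211.85 s.
Normal layers = 1935 × (11.8 + 6.87) = 36126.45 s.
Total = 211.85 + 36126.45 = 36338.3 s = 10.09 hours.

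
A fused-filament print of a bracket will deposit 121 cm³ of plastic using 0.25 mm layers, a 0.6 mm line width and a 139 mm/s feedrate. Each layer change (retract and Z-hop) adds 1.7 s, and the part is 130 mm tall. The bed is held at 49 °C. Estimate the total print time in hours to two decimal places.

1.86 hours

Extrusion cross-section = 0.25 × 0.6 = 0.15 mm².
Toolpath length = 121 cm³ / 0.15 mm² = 121000 / 0.15 = 806666.7 mm.
Time extruding = 806666.7 / 139, so 5803.4 s.
Layers = ⌈130/0.25⌉ = 520.
Layer-change overhead = 520 × 1.7, so 884 s.
Total = 5803.4 + 884 = 6687.4 s = 1.86 hours.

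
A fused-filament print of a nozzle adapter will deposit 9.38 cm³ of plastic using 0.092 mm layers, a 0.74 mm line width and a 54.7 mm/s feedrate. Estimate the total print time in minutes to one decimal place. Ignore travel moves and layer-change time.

42.0 minutes

Extrusion cross-section = 0.092 × 0.74, so 0.06808 mm².
Toolpath length = 9.38 cm³ / 0.06808 mm² = 9380 / 0.06808 = 137779.1 mm.
Extrusion time = 137779.1 / 54.7 = 2518.8 s.
Converting: 2518.8 s = 42.0 minutes.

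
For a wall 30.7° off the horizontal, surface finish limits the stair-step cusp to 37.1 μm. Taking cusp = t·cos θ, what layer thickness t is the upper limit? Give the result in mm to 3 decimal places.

Layer height = cusp / cos(30.7°) = 0.0371 / 0.8599 = 0.043 mm.

0.043 mm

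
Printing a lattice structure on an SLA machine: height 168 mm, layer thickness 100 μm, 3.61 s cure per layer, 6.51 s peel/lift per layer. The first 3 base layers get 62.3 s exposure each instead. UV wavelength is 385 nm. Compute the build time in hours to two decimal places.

Layer count = ceil(168 / 0.1) = 1680.
Burn-in layers: 3 × (62.3 + 6.51) → 206.43 s.
Remaining layers = 1677 × (3.61 + 6.51) = 16971.24 s.
Total = 206.43 + 16971.24 = 17177.67 s = 4.77 hours.

4.77 hours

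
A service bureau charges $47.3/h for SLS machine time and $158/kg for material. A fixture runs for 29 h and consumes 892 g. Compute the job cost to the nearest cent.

$1512.64

Machine cost = 47.3 × 29 = $1371.70.
Feedstock cost = 158 × 892/1000, so $140.936.
Job cost: 1371.70 + 140.936 = 1512.636 ≈ $1512.64.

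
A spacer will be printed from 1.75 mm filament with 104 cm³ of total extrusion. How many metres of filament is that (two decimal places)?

Cross-section of 1.75 mm filament: π·(1.75/2)² = 2.4053 mm².
L = 104000 mm³ / 2.4053 mm² = 43237.85 mm, i.e. 43.24 m.

43.24 m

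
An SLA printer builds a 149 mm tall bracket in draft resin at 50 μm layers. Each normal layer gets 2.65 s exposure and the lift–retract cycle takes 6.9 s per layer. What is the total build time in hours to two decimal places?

7.91 hours

Number of layers: 149 / 0.05 → 2980 (rounded up).
Cycle time = 2.65 + 6.9, so 9.55 s.
Total = 2980 × 9.55 = 28459 s = 7.91 hours.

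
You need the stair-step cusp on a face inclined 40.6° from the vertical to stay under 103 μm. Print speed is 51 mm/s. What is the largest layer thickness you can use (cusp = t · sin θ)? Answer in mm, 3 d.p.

t = h_c / sin θ = 0.103 / 0.6508 = 0.158 mm.

0.158 mm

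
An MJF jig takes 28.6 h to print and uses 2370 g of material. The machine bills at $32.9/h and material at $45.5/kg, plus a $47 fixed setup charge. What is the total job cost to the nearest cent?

Machine-time cost = 32.9 × 28.6 = $940.94.
Material charge = 45.5 × 2370/1000 = $107.835.
Adding setup: 940.94 + 107.835 + 47 → 1095.775 ≈ $1095.78.

$1095.78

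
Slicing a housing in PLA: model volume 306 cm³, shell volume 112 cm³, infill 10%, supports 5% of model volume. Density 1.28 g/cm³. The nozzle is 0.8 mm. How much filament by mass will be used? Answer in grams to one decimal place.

187.8 g

Volume inside the shell = 306 − 112, so 194 cm³.
Infill deposited: 0.10 × 194 → 19.4 cm³.
Support = 0.05 × 306, so 15.3 cm³.
Total printed volume = 112 + 19.4 + 15.3 = 146.7 cm³.
Mass: 146.7 × 1.28 → 187.776 g.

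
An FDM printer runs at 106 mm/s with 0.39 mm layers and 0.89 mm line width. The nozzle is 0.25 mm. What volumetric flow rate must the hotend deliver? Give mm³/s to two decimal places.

36.79

Bead cross-section: 0.39 × 0.89 → 0.3471 mm².
Q = v·A = 106 × 0.3471 = 36.79 mm³/s.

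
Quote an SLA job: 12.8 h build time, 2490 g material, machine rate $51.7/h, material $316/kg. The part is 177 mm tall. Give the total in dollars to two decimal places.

Time charge = 51.7 × 12.8 = $661.76.
Material charge = 316 × 2490/1000, so $786.84.
Total = 661.76 + 786.84 = $1448.60.

$1448.60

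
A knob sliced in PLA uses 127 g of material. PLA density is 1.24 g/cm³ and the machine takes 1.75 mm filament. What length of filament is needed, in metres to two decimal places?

42.58 m

Extruded volume: 127/1.24 = 102.4194 cm³ (102419.4 mm³).
Cross-section of 1.75 mm filament: π·(1.75/2)² = 2.4053 mm².
Length = 102419.4 / 2.4053 = 42580.72 mm = 42.58 m.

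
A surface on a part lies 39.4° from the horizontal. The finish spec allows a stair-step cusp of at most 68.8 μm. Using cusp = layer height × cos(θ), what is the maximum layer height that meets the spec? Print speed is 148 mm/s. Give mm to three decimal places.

0.089 mm

cos(39.4°) = 0.7727; t_max = 0.0688/0.7727 = 0.089 mm.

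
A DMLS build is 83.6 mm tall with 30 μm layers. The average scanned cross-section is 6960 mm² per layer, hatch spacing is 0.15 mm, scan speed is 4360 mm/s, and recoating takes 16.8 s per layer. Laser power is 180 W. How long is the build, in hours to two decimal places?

21.24 hours

Layer count = ceil(83.6 / 0.03) = 2787.
Per-layer scan distance: 6960 / 0.15 → 46400 mm.
Laser time per layer = 46400 / 4360 = 10.6422 s.
Time per layer: 10.6422 + 16.8 → 27.4422 s.
Build time = 2787 × 27.4422 = 76481.4114 s = 21.24 hours.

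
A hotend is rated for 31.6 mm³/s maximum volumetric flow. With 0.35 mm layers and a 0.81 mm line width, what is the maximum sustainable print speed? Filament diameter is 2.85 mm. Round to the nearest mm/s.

111 mm/s

A = 0.35 × 0.81, so 0.2835 mm².
v_max = Q/A = 31.6/0.2835 = 111.46 mm/s → 111 mm/s.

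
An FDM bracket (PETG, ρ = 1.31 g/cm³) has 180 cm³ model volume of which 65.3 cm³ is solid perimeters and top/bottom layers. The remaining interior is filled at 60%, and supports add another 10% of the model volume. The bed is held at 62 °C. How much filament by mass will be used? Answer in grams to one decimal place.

Volume inside the shell = 180 − 65.3 = 114.7 cm³.
Deposited infill = 0.60 × 114.7, so 68.82 cm³.
Support: 0.10 × 180 → 18 cm³.
Deposited volume = 65.3 + 68.82 + 18 = 152.12 cm³.
Mass: 152.12 × 1.31 → 199.2772 g.

199.3 g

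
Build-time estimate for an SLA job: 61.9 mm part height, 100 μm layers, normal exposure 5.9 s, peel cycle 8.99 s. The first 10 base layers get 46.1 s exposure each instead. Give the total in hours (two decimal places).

2.67 hours

Layer count = ceil(61.9 / 0.1) = 619.
Bottom layers = 10 × (46.1 + 8.99), so 550.9 s.
Remaining layers = 609 × (5.9 + 8.99) = 9068.01 s.
Sum: 550.9 + 9068.01 = 9618.91 s → 2.67 hours.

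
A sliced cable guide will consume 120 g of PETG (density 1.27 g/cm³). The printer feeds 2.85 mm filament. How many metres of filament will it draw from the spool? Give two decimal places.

Extruded volume: 120/1.27 = 94.4882 cm³ (94488.2 mm³).
Cross-section of 2.85 mm filament: π·(2.85/2)² = 6.3794 mm².
L = V/A = 94488.2/6.3794 = 14811.46 mm → 14.81 m.

14.81 m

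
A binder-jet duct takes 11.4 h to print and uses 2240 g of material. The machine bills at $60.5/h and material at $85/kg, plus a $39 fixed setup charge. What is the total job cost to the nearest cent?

Time charge = 60.5 × 11.4 = $689.70.
Material charge: 85 × 2240/1000 → $190.40.
Adding setup: 689.70 + 190.40 + 39 → $919.10.

$919.10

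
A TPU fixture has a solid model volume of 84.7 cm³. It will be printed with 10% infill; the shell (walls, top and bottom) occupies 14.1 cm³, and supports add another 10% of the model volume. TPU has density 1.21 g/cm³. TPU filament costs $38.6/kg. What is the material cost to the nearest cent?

$1.38

Infill region = 84.7 − 14.1 = 70.6 cm³.
Infill deposited = 0.10 × 70.6 = 7.06 cm³.
Support = 0.10 × 84.7 = 8.47 cm³.
Deposited volume: 14.1 + 7.06 + 8.47 → 29.63 cm³.
Mass = 29.63 × 1.21 = 35.8523 g.
Cost = 35.8523 g / 1000 × $38.6/kg = $1.38.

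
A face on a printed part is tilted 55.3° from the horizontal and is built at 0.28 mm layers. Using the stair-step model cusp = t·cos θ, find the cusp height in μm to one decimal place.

159.4 μm

h_c = t·cos θ = 0.28 × 0.5693 = 0.159404 mm (159.4 μm).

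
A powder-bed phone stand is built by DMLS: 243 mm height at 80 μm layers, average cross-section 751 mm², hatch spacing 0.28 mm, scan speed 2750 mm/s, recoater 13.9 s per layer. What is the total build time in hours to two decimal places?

Layer count = ceil(243 / 0.08) = 3038.
Hatch length per layer = 751 / 0.28 = 2682.1 mm.
Per-layer scan time = 2682.1 / 2750, so 0.9753 s.
Per-layer time = 0.9753 + 13.9, so 14.8753 s.
Total: 3038 × 14.8753 s = 45191.1614 s → 12.55 hours.

12.55 hours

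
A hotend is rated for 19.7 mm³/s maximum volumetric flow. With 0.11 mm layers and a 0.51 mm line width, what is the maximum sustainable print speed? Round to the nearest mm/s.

A = 0.11 × 0.51 = 0.0561 mm².
Max speed = 19.7 / 0.0561 = 351.16 ≈ 351 mm/s.

351 mm/s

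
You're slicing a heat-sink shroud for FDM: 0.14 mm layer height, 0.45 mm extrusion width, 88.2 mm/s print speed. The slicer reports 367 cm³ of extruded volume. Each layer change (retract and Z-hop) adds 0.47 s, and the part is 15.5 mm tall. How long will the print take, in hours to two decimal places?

18.36 hours

Bead cross-section = 0.14 × 0.45, so 0.063 mm².
Total extruded path = 367000/0.063 = 5825396.8 mm.
Print-move time = 5825396.8 / 88.2 = 66047.6 s.
Layer count = ceil(15.5 / 0.14) = 111.
Non-print overhead = 111 × 0.47 = 52.17 s.
Altogether 66047.6 + 52.17 = 66099.77 s, i.e. 18.36 hours.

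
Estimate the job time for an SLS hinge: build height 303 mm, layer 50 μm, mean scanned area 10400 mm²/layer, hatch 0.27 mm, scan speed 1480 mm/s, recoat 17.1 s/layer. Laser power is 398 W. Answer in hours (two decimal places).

72.60 hours

Number of layers: 303 / 0.05 → 6060 (rounded up).
Hatch length per layer: 10400 / 0.27 → 38518.5 mm.
Laser time per layer = 38518.5 / 1480, so 26.026 s.
Per-layer time = 26.026 + 17.1, so 43.126 s.
Total: 6060 × 43.126 s = 261343.56 s → 72.60 hours.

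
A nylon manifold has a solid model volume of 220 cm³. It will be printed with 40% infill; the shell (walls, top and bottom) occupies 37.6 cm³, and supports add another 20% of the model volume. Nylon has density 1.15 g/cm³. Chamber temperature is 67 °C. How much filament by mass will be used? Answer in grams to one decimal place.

177.7 g

Volume inside the shell: 220 − 37.6 → 182.4 cm³.
Deposited infill = 0.40 × 182.4, so 72.96 cm³.
Support = 0.20 × 220, so 44 cm³.
Deposited volume = 37.6 + 72.96 + 44, so 154.56 cm³.
Mass = 154.56 × 1.15, so 177.744 g.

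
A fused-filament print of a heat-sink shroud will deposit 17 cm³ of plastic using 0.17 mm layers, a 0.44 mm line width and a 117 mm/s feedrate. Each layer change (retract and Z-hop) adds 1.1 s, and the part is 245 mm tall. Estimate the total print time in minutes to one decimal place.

58.8 minutes

Bead cross-section = 0.17 × 0.44, so 0.0748 mm².
Toolpath length = 17 cm³ / 0.0748 mm² = 17000 / 0.0748 = 227272.7 mm.
Print-move time = 227272.7 / 117 = 1942.5 s.
Layers = ⌈245/0.17⌉ = 1442.
Layer-change overhead: 1442 × 1.1 → 1586.2 s.
Altogether 1942.5 + 1586.2 = 3528.7 s, i.e. 58.8 minutes.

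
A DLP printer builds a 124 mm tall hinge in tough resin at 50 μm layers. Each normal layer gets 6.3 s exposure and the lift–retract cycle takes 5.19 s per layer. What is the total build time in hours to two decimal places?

Layers = ⌈124/0.05⌉ = 2480.
Each layer takes: 6.3 + 5.19 → 11.49 s.
Build time: 2480 × 11.49 s = 28495.2 s, i.e. 7.92 hours.

7.92 hours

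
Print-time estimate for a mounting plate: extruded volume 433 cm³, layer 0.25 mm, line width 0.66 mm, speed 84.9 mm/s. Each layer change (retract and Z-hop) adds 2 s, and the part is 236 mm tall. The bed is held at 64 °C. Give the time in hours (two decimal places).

Bead cross-section: 0.25 × 0.66 → 0.165 mm².
Path length: 433000 mm³ / 0.165 mm² → 2624242.4 mm.
Print-move time = 2624242.4 / 84.9 = 30909.8 s.
Layers = ⌈236/0.25⌉ = 944.
Non-print overhead: 944 × 2 → 1888 s.
Altogether 30909.8 + 1888 = 32797.8 s, i.e. 9.11 hours.

9.11 hours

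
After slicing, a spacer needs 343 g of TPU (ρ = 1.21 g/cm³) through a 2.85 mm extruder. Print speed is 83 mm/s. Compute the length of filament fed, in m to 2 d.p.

44.44 m

Extruded volume: 343/1.21 = 283.4711 cm³ (283471.1 mm³).
A = π r² = π × 1.425² = 6.3794 mm².
Length = 283471.1 / 6.3794 = 44435.39 mm = 44.44 m.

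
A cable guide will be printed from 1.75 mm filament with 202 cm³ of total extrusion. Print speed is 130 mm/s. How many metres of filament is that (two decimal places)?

83.98 m

Cross-section of 1.75 mm filament: π·(1.75/2)² = 2.4053 mm².
Length = 202 cm³ / 2.4053 mm² = 202000 / 2.4053 = 83981.21 mm = 83.98 m.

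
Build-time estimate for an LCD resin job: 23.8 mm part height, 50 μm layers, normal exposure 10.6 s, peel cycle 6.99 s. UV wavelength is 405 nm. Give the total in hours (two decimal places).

2.33 hours

Number of layers: 23.8 / 0.05 → 476 (rounded up).
Per-layer time = 10.6 + 6.99, so 17.59 s.
Build time: 476 × 17.59 s = 8372.84 s, i.e. 2.33 hours.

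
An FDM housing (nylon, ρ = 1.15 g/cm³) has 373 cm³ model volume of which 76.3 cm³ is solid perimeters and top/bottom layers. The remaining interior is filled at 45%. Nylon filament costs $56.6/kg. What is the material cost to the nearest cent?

Infill region = 373 − 76.3, so 296.7 cm³.
Deposited infill = 0.45 × 296.7, so 133.515 cm³.
Total extruded = 76.3 + 133.515 = 209.815 cm³.
Mass = 209.815 × 1.15 = 241.28725 g.
Cost = 241.28725 g / 1000 × $56.6/kg = $13.66.

$13.66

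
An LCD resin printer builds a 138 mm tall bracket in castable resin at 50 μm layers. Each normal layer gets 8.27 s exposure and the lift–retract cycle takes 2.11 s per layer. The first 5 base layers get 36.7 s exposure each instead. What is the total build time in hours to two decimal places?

Number of layers: 138 / 0.05 → 2760 (rounded up).
Burn-in layers = 5 × (36.7 + 2.11) = 194.05 s.
Remaining layers = 2755 × (8.27 + 2.11), so 28596.9 s.
Total = 194.05 + 28596.9 = 28790.95 s = 8.00 hours.

8.00 hours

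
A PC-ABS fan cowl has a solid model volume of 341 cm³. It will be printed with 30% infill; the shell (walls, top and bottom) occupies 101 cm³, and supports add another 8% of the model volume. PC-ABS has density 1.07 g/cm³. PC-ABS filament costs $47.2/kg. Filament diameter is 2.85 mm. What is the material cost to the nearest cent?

$10.11

Volume inside the shell: 341 − 101 → 240 cm³.
Infill deposited = 0.30 × 240 = 72 cm³.
Support = 0.08 × 341 = 27.28 cm³.
Total extruded = 101 + 72 + 27.28 = 200.28 cm³.
Mass = 200.28 × 1.07, so 214.2996 g.
Cost = 214.2996 g / 1000 × $47.2/kg = $10.11.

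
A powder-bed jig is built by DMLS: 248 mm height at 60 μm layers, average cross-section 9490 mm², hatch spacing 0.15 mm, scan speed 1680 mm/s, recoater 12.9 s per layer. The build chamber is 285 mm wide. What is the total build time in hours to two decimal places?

58.06 hours

Number of layers: 248 / 0.06 → 4134 (rounded up).
Scan path per layer = 9490 / 0.15 = 63266.7 mm.
Scan time per layer = 63266.7 / 1680, so 37.6588 s.
Time per layer: 37.6588 + 12.9 → 50.5588 s.
Total: 4134 × 50.5588 s = 209010.0792 s → 58.06 hours.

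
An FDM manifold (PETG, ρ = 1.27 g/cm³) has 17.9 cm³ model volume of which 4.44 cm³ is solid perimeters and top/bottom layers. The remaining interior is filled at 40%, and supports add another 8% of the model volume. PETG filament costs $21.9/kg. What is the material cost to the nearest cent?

$0.31

Infill region = 17.9 − 4.44, so 13.46 cm³.
Infill deposited = 0.40 × 13.46 = 5.384 cm³.
Support: 0.08 × 17.9 → 1.432 cm³.
Deposited volume: 4.44 + 5.384 + 1.432 → 11.256 cm³.
Mass = 11.256 × 1.27 = 14.29512 g.
At $21.9/kg: 14.29512/1000 × 21.9 = $0.31.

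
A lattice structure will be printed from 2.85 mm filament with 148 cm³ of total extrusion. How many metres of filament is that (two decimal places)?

Filament cross-section = π × (2.85/2)² = 6.3794 mm².
Length = 148 cm³ / 6.3794 mm² = 148000 / 6.3794 = 23199.67 mm = 23.20 m.

23.20 m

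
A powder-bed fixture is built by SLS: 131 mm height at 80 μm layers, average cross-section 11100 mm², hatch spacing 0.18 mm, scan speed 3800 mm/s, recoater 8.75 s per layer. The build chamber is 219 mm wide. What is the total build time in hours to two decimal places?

Number of layers: 131 / 0.08 → 1638 (rounded up).
Scan path per layer = 11100 / 0.18 = 61666.7 mm.
Per-layer scan time: 61666.7 / 3800 → 16.2281 s.
Per-layer time = 16.2281 + 8.75, so 24.9781 s.
Total: 1638 × 24.9781 s = 40914.1278 s → 11.37 hours.

11.37 hours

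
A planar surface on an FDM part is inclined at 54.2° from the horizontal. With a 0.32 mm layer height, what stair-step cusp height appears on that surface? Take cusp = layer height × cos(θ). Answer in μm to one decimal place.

Cusp = layer height × cos(54.2°) = 0.32 × 0.5850 = 0.1872 mm = 187.2 μm.

187.2 μm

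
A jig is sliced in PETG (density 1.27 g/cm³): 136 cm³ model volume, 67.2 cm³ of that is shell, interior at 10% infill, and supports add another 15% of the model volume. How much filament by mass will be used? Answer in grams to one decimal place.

Volume inside the shell: 136 − 67.2 → 68.8 cm³.
Infill deposited: 0.10 × 68.8 → 6.88 cm³.
Support = 0.15 × 136, so 20.4 cm³.
Total extruded = 67.2 + 6.88 + 20.4 = 94.48 cm³.
Mass = 94.48 × 1.27 = 119.9896 g.

120.0 g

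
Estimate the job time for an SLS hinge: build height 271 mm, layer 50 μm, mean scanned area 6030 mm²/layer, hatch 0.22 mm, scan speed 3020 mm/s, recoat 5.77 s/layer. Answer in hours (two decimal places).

22.35 hours

Layer count = ceil(271 / 0.05) = 5420.
Scan path per layer = 6030 / 0.22, so 27409.1 mm.
Laser time per layer = 27409.1 / 3020, so 9.0759 s.
Per-layer time = 9.0759 + 5.77, so 14.8459 s.
Build time = 5420 × 14.8459 = 80464.778 s = 22.35 hours.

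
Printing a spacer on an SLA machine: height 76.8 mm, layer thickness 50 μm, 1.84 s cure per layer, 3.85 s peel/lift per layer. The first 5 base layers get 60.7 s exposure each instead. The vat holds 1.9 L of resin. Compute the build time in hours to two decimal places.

Layer count = ceil(76.8 / 0.05) = 1536.
Base layers: 5 × (60.7 + 3.85) → 322.75 s.
Regular layers = 1531 × (1.84 + 3.85), so 8711.39 s.
Sum: 322.75 + 8711.39 = 9034.14 s → 2.51 hours.

2.51 hours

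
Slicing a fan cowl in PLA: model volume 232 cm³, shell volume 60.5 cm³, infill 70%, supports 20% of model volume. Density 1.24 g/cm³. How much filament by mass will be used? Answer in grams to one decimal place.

281.4 g

Volume inside the shell = 232 − 60.5 = 171.5 cm³.
Deposited infill: 0.70 × 171.5 → 120.05 cm³.
Support = 0.20 × 232, so 46.4 cm³.
Deposited volume = 60.5 + 120.05 + 46.4, so 226.95 cm³.
Mass = 226.95 × 1.24 = 281.418 g.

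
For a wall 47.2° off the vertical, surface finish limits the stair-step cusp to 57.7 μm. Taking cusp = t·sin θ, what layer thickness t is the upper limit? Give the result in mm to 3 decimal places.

0.079 mm

Layer height = cusp / sin(47.2°) = 0.0577 / 0.7337 = 0.079 mm.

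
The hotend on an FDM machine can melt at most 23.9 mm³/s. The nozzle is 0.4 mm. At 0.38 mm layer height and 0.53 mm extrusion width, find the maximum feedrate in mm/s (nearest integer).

A: 0.38 × 0.53 → 0.2014 mm².
Max speed = 23.9 / 0.2014 = 118.67 ≈ 119 mm/s.

119 mm/s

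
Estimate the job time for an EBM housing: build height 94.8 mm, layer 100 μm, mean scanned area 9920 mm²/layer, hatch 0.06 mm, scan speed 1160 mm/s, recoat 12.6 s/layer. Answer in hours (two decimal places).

40.85 hours

Layer count = ceil(94.8 / 0.1) = 948.
Hatch length per layer: 9920 / 0.06 → 165333.3 mm.
Per-layer scan time = 165333.3 / 1160 = 142.5287 s.
Per-layer time = 142.5287 + 12.6, so 155.1287 s.
Total: 948 × 155.1287 s = 147062.0076 s → 40.85 hours.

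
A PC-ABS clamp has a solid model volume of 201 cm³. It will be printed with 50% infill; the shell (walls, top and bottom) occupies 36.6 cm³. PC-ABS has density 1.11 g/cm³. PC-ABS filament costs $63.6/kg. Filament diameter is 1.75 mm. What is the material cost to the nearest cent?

Interior volume: 201 − 36.6 → 164.4 cm³.
Deposited infill = 0.50 × 164.4 = 82.2 cm³.
Total extruded = 36.6 + 82.2, so 118.8 cm³.
Mass = 118.8 × 1.11, so 131.868 g.
Cost = 131.868 g / 1000 × $63.6/kg = $8.39.

$8.39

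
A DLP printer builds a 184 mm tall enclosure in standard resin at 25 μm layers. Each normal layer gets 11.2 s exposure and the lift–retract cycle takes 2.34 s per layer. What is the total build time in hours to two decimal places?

Layers = ⌈184/0.025⌉ = 7360.
Cycle time: 11.2 + 2.34 → 13.54 s.
Total = 7360 × 13.54 = 99654.4 s = 27.68 hours.

27.68 hours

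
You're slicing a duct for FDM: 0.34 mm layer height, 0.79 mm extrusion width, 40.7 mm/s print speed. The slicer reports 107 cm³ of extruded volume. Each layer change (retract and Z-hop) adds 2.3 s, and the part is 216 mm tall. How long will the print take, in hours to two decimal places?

3.13 hours

Line area = 0.34 × 0.79, so 0.2686 mm².
Toolpath length = 107 cm³ / 0.2686 mm² = 107000 / 0.2686 = 398361.9 mm.
Time extruding: 398361.9 / 40.7 → 9787.8 s.
Layer count = ceil(216 / 0.34) = 636.
Layer-change overhead = 636 × 2.3 = 1462.8 s.
Total = 9787.8 + 1462.8 = 11250.6 s = 3.13 hours.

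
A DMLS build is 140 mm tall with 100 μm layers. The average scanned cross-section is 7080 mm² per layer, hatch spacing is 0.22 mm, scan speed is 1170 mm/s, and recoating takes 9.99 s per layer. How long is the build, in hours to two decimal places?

14.58 hours

Number of layers: 140 / 0.1 → 1400 (rounded up).
Scan path per layer: 7080 / 0.22 → 32181.8 mm.
Per-layer scan time: 32181.8 / 1170 → 27.5058 s.
Layer cycle = 27.5058 + 9.99, so 37.4958 s.
Build time = 1400 × 37.4958 = 52494.12 s = 14.58 hours.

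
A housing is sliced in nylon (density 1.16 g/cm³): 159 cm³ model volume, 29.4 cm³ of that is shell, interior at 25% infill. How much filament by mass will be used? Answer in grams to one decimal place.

71.7 g

Volume inside the shell = 159 − 29.4, so 129.6 cm³.
Deposited infill = 0.25 × 129.6, so 32.4 cm³.
Deposited volume: 29.4 + 32.4 → 61.8 cm³.
Mass: 61.8 × 1.16 → 71.688 g.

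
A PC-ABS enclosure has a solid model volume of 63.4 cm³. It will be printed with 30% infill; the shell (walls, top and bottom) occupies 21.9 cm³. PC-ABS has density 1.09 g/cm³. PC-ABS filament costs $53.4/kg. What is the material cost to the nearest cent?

$2.00

Infill region = 63.4 − 21.9 = 41.5 cm³.
Deposited infill = 0.30 × 41.5, so 12.45 cm³.
Deposited volume = 21.9 + 12.45, so 34.35 cm³.
Mass: 34.35 × 1.09 → 37.4415 g.
At $53.4/kg: 37.4415/1000 × 53.4 = $2.00.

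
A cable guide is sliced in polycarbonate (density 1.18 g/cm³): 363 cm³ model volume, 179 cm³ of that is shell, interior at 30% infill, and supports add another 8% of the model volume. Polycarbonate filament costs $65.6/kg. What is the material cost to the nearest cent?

Interior volume = 363 − 179 = 184 cm³.
Deposited infill = 0.30 × 184, so 55.2 cm³.
Support = 0.08 × 363, so 29.04 cm³.
Total printed volume = 179 + 55.2 + 29.04 = 263.24 cm³.
Mass: 263.24 × 1.18 → 310.6232 g.
At $65.6/kg: 310.6232/1000 × 65.6 = $20.38.

$20.38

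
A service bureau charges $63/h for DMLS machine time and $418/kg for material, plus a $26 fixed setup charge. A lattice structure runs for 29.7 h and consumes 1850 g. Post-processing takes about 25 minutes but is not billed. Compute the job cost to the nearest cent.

$2670.40

Machine cost = 63 × 29.7, so $1871.10.
Material cost: 418 × 1850/1000 → $773.30.
Adding setup: 1871.10 + 773.30 + 26 → $2670.40.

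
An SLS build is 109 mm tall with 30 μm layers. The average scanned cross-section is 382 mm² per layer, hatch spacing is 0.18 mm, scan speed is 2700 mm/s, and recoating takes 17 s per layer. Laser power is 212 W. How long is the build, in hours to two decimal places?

Number of layers: 109 / 0.03 → 3634 (rounded up).
Scan path per layer: 382 / 0.18 → 2122.2 mm.
Scan time per layer = 2122.2 / 2700 = 0.786 s.
Layer cycle: 0.786 + 17 → 17.786 s.
3634 layers × 17.786 s/layer = 64634.324 s, i.e. 17.95 hours.

17.95 hours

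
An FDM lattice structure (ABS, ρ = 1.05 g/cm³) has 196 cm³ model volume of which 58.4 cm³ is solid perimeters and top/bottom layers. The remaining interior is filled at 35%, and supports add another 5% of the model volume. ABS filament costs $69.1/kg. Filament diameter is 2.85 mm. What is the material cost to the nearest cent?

Volume inside the shell: 196 − 58.4 → 137.6 cm³.
Deposited infill = 0.35 × 137.6, so 48.16 cm³.
Support = 0.05 × 196 = 9.8 cm³.
Total printed volume: 58.4 + 48.16 + 9.8 → 116.36 cm³.
Mass: 116.36 × 1.05 → 122.178 g.
At $69.1/kg: 122.178/1000 × 69.1 = $8.44.

$8.44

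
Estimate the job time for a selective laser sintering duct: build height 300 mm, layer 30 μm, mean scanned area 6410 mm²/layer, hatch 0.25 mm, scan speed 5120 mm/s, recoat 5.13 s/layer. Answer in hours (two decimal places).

28.16 hours

Layer count = ceil(300 / 0.03) = 10000.
Hatch length per layer = 6410 / 0.25 = 25640 mm.
Laser time per layer = 25640 / 5120, so 5.0078 s.
Time per layer: 5.0078 + 5.13 → 10.1378 s.
Build time = 10000 × 10.1378 = 101378 s = 28.16 hours.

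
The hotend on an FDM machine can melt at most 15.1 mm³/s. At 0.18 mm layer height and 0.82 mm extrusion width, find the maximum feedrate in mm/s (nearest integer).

102 mm/s

Bead cross-section = 0.18 × 0.82, so 0.1476 mm².
v_max = Q/A = 15.1/0.1476 = 102.30 mm/s → 102 mm/s.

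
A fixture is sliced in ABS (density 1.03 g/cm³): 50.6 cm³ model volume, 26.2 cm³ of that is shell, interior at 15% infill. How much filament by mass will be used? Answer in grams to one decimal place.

Infill region = 50.6 − 26.2, so 24.4 cm³.
Deposited infill = 0.15 × 24.4, so 3.66 cm³.
Total extruded = 26.2 + 3.66 = 29.86 cm³.
Mass = 29.86 × 1.03, so 30.7558 g.

30.8 g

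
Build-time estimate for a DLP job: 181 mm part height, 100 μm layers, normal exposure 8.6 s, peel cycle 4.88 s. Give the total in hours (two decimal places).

Layer count = ceil(181 / 0.1) = 1810.
Each layer takes = 8.6 + 4.88, so 13.48 s.
Total = 1810 × 13.48 = 24398.8 s = 6.78 hours.

6.78 hours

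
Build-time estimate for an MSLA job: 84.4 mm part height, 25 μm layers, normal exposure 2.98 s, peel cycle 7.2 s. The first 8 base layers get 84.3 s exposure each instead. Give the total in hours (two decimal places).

Layers = ⌈84.4/0.025⌉ = 3376.
Bottom layers: 8 × (84.3 + 7.2) → 732 s.
Normal layers: 3368 × (2.98 + 7.2) → 34286.24 s.
Total = 732 + 34286.24 = 35018.24 s = 9.73 hours.

9.73 hours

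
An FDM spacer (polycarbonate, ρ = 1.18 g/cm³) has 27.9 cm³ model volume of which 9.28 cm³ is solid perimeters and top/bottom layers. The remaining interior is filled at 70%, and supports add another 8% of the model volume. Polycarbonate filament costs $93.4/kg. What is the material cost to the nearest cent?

Infill region = 27.9 − 9.28 = 18.62 cm³.
Deposited infill: 0.70 × 18.62 → 13.034 cm³.
Support: 0.08 × 27.9 → 2.232 cm³.
Deposited volume = 9.28 + 13.034 + 2.232 = 24.546 cm³.
Mass = 24.546 × 1.18, so 28.96428 g.
Cost = 28.96428 g / 1000 × $93.4/kg = $2.71.

$2.71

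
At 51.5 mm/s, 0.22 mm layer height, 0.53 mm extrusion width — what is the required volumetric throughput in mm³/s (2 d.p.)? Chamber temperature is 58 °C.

6.00

Bead cross-section: 0.22 × 0.53 → 0.1166 mm².
Volumetric flow = 51.5 × 0.1166 = 6.00 mm³/s.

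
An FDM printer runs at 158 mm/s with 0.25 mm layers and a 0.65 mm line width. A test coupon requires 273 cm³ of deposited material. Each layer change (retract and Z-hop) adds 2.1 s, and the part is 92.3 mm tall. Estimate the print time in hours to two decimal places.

Bead cross-section = 0.25 × 0.65 = 0.1625 mm².
Toolpath length = 273 cm³ / 0.1625 mm² = 273000 / 0.1625 = 1680000 mm.
Time extruding = 1680000 / 158, so 10632.9 s.
Layer count = ceil(92.3 / 0.25) = 370.
Layer-change overhead = 370 × 2.1 = 777 s.
Altogether 10632.9 + 777 = 11409.9 s, i.e. 3.17 hours.

3.17 hours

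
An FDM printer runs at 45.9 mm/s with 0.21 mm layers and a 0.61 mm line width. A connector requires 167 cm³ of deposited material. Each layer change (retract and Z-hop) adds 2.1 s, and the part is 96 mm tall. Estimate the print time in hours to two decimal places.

Line area: 0.21 × 0.61 → 0.1281 mm².
Total extruded path = 167000/0.1281 = 1303669 mm.
Time extruding: 1303669 / 45.9 → 28402.4 s.
Layer count = ceil(96 / 0.21) = 458.
Z-hop total: 458 × 2.1 → 961.8 s.
Total = 28402.4 + 961.8 = 29364.2 s = 8.16 hours.

8.16 hours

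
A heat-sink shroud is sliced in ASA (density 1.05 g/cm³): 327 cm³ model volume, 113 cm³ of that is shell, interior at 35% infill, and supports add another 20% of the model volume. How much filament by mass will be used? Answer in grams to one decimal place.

266.0 g

Volume inside the shell: 327 − 113 → 214 cm³.
Infill deposited = 0.35 × 214 = 74.9 cm³.
Support = 0.20 × 327, so 65.4 cm³.
Total printed volume = 113 + 74.9 + 65.4 = 253.3 cm³.
Mass = 253.3 × 1.05 = 265.965 g.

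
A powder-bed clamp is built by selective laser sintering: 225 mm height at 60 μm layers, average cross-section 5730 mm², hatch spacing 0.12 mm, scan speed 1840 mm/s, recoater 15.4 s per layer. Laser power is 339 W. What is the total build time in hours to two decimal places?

Layers = ⌈225/0.06⌉ = 3750.
Scan path per layer = 5730 / 0.12, so 47750 mm.
Laser time per layer: 47750 / 1840 → 25.9511 s.
Layer cycle: 25.9511 + 15.4 → 41.3511 s.
3750 layers × 41.3511 s/layer = 155066.625 s, i.e. 43.07 hours.

43.07 hours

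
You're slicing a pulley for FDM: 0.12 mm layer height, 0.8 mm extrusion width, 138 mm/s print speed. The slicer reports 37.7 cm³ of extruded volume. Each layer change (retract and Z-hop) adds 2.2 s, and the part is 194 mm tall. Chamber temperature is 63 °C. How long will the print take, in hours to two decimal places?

Line area = 0.12 × 0.8 = 0.096 mm².
Toolpath length = 37.7 cm³ / 0.096 mm² = 37700 / 0.096 = 392708.3 mm.
Extrusion time = 392708.3 / 138, so 2845.7 s.
Number of layers: 194 / 0.12 → 1617 (rounded up).
Non-print overhead: 1617 × 2.2 → 3557.4 s.
Total = 2845.7 + 3557.4 = 6403.1 s = 1.78 hours.

1.78 hours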